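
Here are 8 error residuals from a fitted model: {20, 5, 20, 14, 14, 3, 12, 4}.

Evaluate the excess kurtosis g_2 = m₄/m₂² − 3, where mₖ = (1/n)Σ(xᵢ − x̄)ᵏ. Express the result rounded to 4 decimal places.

x̄ = 11.5000
Σ(xᵢ − x̄)² = 328.0000 ⇒ m₂ = 41.00000
Σ(xᵢ − x̄)⁴ = 20687.5000 ⇒ m₄ = 2585.93750
m₂² = 1681.00000
g_2 = m₄/m₂² − 3 = 1.53833 − 3 ≈ -1.4617

-1.4617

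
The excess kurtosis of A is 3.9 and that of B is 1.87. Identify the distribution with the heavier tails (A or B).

A

Higher excess kurtosis ⇒ heavier tails relative to the normal distribution.
3.9 vs 1.87: the larger is 3.9, so A has heavier tails.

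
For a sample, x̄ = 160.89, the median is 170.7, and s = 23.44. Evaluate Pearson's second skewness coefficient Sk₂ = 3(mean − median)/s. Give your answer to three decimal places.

-1.256

Sk₂ = 3(160.89 − 170.7) / 23.44 = 3 × -9.8100 / 23.44
    = -29.4300 / 23.44 ≈ -1.256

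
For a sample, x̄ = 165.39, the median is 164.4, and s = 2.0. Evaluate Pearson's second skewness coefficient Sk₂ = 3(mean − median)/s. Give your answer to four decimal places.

Sk₂ = 3(165.39 − 164.4) / 2.0 = 3 × 0.9900 / 2.0
    = 2.9700 / 2.0 ≈ 1.4850

1.4850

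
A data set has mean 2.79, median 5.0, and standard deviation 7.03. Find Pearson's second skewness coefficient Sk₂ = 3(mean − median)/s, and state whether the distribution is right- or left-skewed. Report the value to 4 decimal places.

-0.9431, left-skewed

Sk₂ = 3(2.79 − 5.0) / 7.03 = 3 × -2.2100 / 7.03
    = -6.6300 / 7.03 ≈ -0.9431
Sk₂ < 0 ⇒ mean < median ⇒ left-skewed (negative skew).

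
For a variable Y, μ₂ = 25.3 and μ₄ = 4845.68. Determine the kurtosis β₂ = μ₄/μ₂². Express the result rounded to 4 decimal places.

7.5703

μ₂² = 25.3² = 640.09000
μ₄/μ₂² = 4845.68 / 640.09000 = 7.57031
β₂ ≈ 7.5703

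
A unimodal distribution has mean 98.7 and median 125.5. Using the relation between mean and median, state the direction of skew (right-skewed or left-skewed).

mean − median = 98.7 − 125.5 = -26.8
mean < median ⇒ the longer tail is on the left ⇒ left-skewed (negatively skewed).

left-skewed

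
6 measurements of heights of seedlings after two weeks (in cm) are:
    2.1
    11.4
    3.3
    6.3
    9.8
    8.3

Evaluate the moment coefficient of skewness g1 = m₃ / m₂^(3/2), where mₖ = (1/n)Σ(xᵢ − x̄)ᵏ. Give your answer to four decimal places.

-0.1453

x̄ = (2.1 + 11.4 + 3.3 + 6.3 + 9.8 + 8.3) / 6 = 6.8667
deviations (xᵢ − x̄): -4.7667, 4.5333, -3.5667, -0.5667, 2.9333, 1.4333
Σ(xᵢ − x̄)² = 66.9733 ⇒ m₂ = 66.9733/6 = 11.16222
Σ(xᵢ − x̄)³ = -32.5084 ⇒ m₃ = -32.5084/6 = -5.41807
m₂^(3/2) = 11.16222^(1.5) = 37.29289
g1 = m₃ / m₂^(3/2) = -5.41807 / 37.29289 ≈ -0.1453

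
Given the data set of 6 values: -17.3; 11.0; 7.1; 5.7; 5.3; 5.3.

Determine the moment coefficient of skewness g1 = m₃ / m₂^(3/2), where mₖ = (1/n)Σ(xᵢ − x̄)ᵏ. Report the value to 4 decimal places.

x̄ = (-17.3 + 11.0 + 7.1 + 5.7 + 5.3 + 5.3) / 6 = 2.8500
deviations (xᵢ − x̄): -20.1500, 8.1500, 4.2500, 2.8500, 2.4500, 2.4500
Σ(xᵢ − x̄)² = 510.6350 ⇒ m₂ = 510.6350/6 = 85.10583
Σ(xᵢ − x̄)³ = -7510.6830 ⇒ m₃ = -7510.6830/6 = -1251.78050
m₂^(3/2) = 85.10583^(1.5) = 785.12534
g1 = m₃ / m₂^(3/2) = -1251.78050 / 785.12534 ≈ -1.5944

-1.5944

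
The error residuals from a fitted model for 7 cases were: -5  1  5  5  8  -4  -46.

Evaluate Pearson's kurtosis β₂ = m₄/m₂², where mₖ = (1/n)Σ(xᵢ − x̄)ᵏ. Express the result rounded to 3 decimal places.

4.563

x̄ = -5.1429
Σ(xᵢ − x̄)² = 2086.8571 ⇒ m₂ = 298.12245
Σ(xᵢ − x̄)⁴ = 2839013.3994 ⇒ m₄ = 405573.34277
m₂² = 88876.99459
β₂ = m₄/m₂² = 405573.34277 / 88876.99459 ≈ 4.563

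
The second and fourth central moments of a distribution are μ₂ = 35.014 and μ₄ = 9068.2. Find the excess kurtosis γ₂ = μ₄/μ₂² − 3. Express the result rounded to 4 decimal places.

4.3967

μ₂² = 35.014² = 1225.98020
μ₄/μ₂² = 9068.2 / 1225.98020 = 7.39669
γ₂ = 7.39669 − 3 ≈ 4.3967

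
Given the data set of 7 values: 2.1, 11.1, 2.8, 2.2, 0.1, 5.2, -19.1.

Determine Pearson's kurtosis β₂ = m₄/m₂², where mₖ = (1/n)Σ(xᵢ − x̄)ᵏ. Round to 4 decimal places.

x̄ = 0.6286
Σ(xᵢ − x̄)² = 529.3943 ⇒ m₂ = 75.62776
Σ(xᵢ − x̄)⁴ = 163982.6297 ⇒ m₄ = 23426.08996
m₂² = 5719.55734
β₂ = m₄/m₂² = 23426.08996 / 5719.55734 ≈ 4.0958

4.0958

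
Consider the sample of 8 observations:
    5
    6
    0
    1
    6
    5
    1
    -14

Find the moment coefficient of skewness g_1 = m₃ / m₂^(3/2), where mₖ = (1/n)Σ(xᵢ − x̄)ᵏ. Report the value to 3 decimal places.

x̄ = (5 + 6 + 0 + 1 + 6 + 5 + 1 - 14) / 8 = 1.2500
deviations (xᵢ − x̄): 3.7500, 4.7500, -1.2500, -0.2500, 4.7500, 3.7500, -0.2500, -15.2500
Σ(xᵢ − x̄)² = 307.5000 ⇒ m₂ = 307.5000/8 = 38.43750
Σ(xᵢ − x̄)³ = -3228.7500 ⇒ m₃ = -3228.7500/8 = -403.59375
m₂^(3/2) = 38.43750^(1.5) = 238.30475
g_1 = m₃ / m₂^(3/2) = -403.59375 / 238.30475 ≈ -1.694

-1.694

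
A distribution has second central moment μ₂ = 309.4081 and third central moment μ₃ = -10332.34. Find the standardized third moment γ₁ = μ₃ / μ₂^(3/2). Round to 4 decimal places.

-1.8985

σ = √μ₂ = √309.4081 = 17.59000
σ³ = μ₂^(3/2) = 5442.48848
γ₁ = μ₃/σ³ = -10332.34 / 5442.48848 ≈ -1.8985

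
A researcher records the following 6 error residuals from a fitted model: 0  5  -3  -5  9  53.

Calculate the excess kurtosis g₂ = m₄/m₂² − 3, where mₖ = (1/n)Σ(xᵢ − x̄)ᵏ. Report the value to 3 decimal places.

0.804

x̄ = 9.8333
Σ(xᵢ − x̄)² = 2368.8333 ⇒ m₂ = 394.80556
Σ(xᵢ − x̄)⁴ = 3557547.1528 ⇒ m₄ = 592924.52546
m₂² = 155871.42670
g₂ = m₄/m₂² − 3 = 3.80393 − 3 ≈ 0.804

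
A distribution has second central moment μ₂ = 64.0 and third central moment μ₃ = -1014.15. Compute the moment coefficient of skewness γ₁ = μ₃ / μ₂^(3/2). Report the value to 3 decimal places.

-1.981

σ = √μ₂ = √64.0 = 8.00000
σ³ = μ₂^(3/2) = 512.00000
γ₁ = μ₃/σ³ = -1014.15 / 512.00000 ≈ -1.981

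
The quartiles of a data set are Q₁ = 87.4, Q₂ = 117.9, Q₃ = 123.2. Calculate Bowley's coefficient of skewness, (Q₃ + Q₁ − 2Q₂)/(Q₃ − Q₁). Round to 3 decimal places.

-0.704

numerator: Q₃ + Q₁ − 2Q₂ = 123.2 + 87.4 − 2×117.9 = -25.2000
denominator: Q₃ − Q₁ = 123.2 − 87.4 = 35.8000
Bowley skewness = -25.2000 / 35.8000 ≈ -0.704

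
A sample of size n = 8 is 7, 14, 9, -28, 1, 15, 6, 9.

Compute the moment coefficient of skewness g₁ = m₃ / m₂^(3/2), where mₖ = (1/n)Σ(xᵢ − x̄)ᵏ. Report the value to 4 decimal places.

x̄ = (7 + 14 + 9 - 28 + 1 + 15 + 6 + 9) / 8 = 4.1250
deviations (xᵢ − x̄): 2.8750, 9.8750, 4.8750, -32.1250, -3.1250, 10.8750, 1.8750, 4.8750
Σ(xᵢ − x̄)² = 1316.8750 ⇒ m₂ = 1316.8750/8 = 164.60938
Σ(xᵢ − x̄)³ = -30672.8438 ⇒ m₃ = -30672.8438/8 = -3834.10547
m₂^(3/2) = 164.60938^(1.5) = 2111.94133
g₁ = m₃ / m₂^(3/2) = -3834.10547 / 2111.94133 ≈ -1.8154

-1.8154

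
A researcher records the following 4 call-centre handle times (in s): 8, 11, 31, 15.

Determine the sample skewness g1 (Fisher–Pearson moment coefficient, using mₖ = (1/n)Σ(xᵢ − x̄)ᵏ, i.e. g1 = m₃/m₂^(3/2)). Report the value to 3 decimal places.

0.896

x̄ = (8 + 11 + 31 + 15) / 4 = 16.2500
deviations (xᵢ − x̄): -8.2500, -5.2500, 14.7500, -1.2500
Σ(xᵢ − x̄)² = 314.7500 ⇒ m₂ = 314.7500/4 = 78.68750
Σ(xᵢ − x̄)³ = 2500.8750 ⇒ m₃ = 2500.8750/4 = 625.21875
m₂^(3/2) = 78.68750^(1.5) = 698.00514
g1 = m₃ / m₂^(3/2) = 625.21875 / 698.00514 ≈ 0.896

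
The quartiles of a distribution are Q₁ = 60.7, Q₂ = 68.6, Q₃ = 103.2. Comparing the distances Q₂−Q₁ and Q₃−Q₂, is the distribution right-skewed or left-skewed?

Q₂ − Q₁ = 7.9;  Q₃ − Q₂ = 34.6
Q₃ − Q₂ > Q₂ − Q₁ ⇒ the upper half is more spread out ⇒ right-skewed.

right-skewed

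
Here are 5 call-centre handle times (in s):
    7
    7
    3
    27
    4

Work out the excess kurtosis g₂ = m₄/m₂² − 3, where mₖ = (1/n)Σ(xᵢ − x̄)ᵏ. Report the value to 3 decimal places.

0.092

x̄ = 9.6000
Σ(xᵢ − x̄)² = 391.2000 ⇒ m₂ = 78.24000
Σ(xᵢ − x̄)⁴ = 94635.9360 ⇒ m₄ = 18927.18720
m₂² = 6121.49760
g₂ = m₄/m₂² − 3 = 3.09192 − 3 ≈ 0.092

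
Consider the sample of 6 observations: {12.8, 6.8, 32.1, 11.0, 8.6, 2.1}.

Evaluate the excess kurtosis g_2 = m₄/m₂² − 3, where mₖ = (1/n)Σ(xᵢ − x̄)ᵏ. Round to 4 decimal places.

x̄ = 12.2333
Σ(xᵢ − x̄)² = 541.9333 ⇒ m₂ = 90.32222
Σ(xᵢ − x̄)⁴ = 167368.0880 ⇒ m₄ = 27894.68134
m₂² = 8158.10383
g_2 = m₄/m₂² − 3 = 3.41926 − 3 ≈ 0.4193

0.4193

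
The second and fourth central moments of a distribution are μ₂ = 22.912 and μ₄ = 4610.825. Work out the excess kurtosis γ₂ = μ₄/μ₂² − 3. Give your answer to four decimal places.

μ₂² = 22.912² = 524.95974
μ₄/μ₂² = 4610.825 / 524.95974 = 8.78320
γ₂ = 8.78320 − 3 ≈ 5.7832

5.7832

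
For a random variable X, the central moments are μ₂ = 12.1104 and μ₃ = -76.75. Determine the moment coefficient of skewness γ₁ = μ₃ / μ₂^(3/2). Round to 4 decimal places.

-1.8211

σ = √μ₂ = √12.1104 = 3.48000
σ³ = μ₂^(3/2) = 42.14419
γ₁ = μ₃/σ³ = -76.75 / 42.14419 ≈ -1.8211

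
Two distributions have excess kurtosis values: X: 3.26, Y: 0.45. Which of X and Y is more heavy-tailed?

X

Higher excess kurtosis ⇒ heavier tails relative to the normal distribution.
3.26 vs 0.45: the larger is 3.26, so X has heavier tails.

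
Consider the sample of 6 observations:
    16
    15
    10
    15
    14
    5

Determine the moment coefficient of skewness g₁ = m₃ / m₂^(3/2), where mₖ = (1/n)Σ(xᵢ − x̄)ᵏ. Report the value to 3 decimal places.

x̄ = (16 + 15 + 10 + 15 + 14 + 5) / 6 = 12.5000
deviations (xᵢ − x̄): 3.5000, 2.5000, -2.5000, 2.5000, 1.5000, -7.5000
Σ(xᵢ − x̄)² = 89.5000 ⇒ m₂ = 89.5000/6 = 14.91667
Σ(xᵢ − x̄)³ = -360.0000 ⇒ m₃ = -360.0000/6 = -60.00000
m₂^(3/2) = 14.91667^(1.5) = 57.61130
g₁ = m₃ / m₂^(3/2) = -60.00000 / 57.61130 ≈ -1.041

-1.041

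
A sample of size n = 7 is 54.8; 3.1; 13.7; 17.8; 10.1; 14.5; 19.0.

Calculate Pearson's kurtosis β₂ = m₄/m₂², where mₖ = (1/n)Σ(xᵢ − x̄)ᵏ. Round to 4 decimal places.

4.3360

x̄ = 19.0000
Σ(xᵢ − x̄)² = 1663.4400 ⇒ m₂ = 237.63429
Σ(xᵢ − x̄)⁴ = 1713989.3940 ⇒ m₄ = 244855.62771
m₂² = 56470.05375
β₂ = m₄/m₂² = 244855.62771 / 56470.05375 ≈ 4.3360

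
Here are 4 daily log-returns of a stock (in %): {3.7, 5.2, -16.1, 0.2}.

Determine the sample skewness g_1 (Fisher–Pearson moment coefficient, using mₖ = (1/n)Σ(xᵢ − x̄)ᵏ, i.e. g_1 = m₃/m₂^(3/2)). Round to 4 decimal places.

x̄ = (3.7 + 5.2 - 16.1 + 0.2) / 4 = -1.7500
deviations (xᵢ − x̄): 5.4500, 6.9500, -14.3500, 1.9500
Σ(xᵢ − x̄)² = 287.7300 ⇒ m₂ = 287.7300/4 = 71.93250
Σ(xᵢ − x̄)³ = -2449.9920 ⇒ m₃ = -2449.9920/4 = -612.49800
m₂^(3/2) = 71.93250^(1.5) = 610.08133
g_1 = m₃ / m₂^(3/2) = -612.49800 / 610.08133 ≈ -1.0040

-1.0040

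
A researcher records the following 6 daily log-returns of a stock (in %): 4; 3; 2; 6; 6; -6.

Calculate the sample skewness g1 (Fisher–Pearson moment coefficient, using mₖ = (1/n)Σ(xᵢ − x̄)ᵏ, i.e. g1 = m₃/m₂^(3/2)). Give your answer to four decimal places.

-1.2957

x̄ = (4 + 3 + 2 + 6 + 6 - 6) / 6 = 2.5000
deviations (xᵢ − x̄): 1.5000, 0.5000, -0.5000, 3.5000, 3.5000, -8.5000
Σ(xᵢ − x̄)² = 99.5000 ⇒ m₂ = 99.5000/6 = 16.58333
Σ(xᵢ − x̄)³ = -525.0000 ⇒ m₃ = -525.0000/6 = -87.50000
m₂^(3/2) = 16.58333^(1.5) = 67.53171
g1 = m₃ / m₂^(3/2) = -87.50000 / 67.53171 ≈ -1.2957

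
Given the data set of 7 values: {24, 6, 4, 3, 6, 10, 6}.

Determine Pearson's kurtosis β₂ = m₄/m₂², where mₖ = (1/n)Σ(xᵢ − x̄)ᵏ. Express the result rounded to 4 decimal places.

4.3337

x̄ = 8.4286
Σ(xᵢ − x̄)² = 311.7143 ⇒ m₂ = 44.53061
Σ(xᵢ − x̄)⁴ = 60154.9446 ⇒ m₄ = 8593.56352
m₂² = 1982.97543
β₂ = m₄/m₂² = 8593.56352 / 1982.97543 ≈ 4.3337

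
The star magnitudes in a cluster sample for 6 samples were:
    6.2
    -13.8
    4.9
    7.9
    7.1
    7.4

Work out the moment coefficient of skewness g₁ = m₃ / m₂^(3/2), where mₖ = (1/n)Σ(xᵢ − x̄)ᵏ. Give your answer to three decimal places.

-1.727

x̄ = (6.2 - 13.8 + 4.9 + 7.9 + 7.1 + 7.4) / 6 = 3.2833
deviations (xᵢ − x̄): 2.9167, -17.0833, 1.6167, 4.6167, 3.8167, 4.1167
Σ(xᵢ − x̄)² = 355.7883 ⇒ m₂ = 355.7883/6 = 59.29806
Σ(xᵢ − x̄)³ = -4732.8076 ⇒ m₃ = -4732.8076/6 = -788.80126
m₂^(3/2) = 59.29806^(1.5) = 456.62604
g₁ = m₃ / m₂^(3/2) = -788.80126 / 456.62604 ≈ -1.727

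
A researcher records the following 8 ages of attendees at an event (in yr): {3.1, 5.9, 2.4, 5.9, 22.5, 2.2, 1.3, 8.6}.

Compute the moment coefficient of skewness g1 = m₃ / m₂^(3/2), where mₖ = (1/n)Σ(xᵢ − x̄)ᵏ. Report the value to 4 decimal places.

x̄ = (3.1 + 5.9 + 2.4 + 5.9 + 22.5 + 2.2 + 1.3 + 8.6) / 8 = 6.4875
deviations (xᵢ − x̄): -3.3875, -0.5875, -4.0875, -0.5875, 16.0125, -4.2875, -5.1875, 2.1125
Σ(xᵢ − x̄)² = 335.0287 ⇒ m₂ = 335.0287/8 = 41.87859
Σ(xᵢ − x̄)³ = 3789.0526 ⇒ m₃ = 3789.0526/8 = 473.63157
m₂^(3/2) = 41.87859^(1.5) = 271.01176
g1 = m₃ / m₂^(3/2) = 473.63157 / 271.01176 ≈ 1.7476

1.7476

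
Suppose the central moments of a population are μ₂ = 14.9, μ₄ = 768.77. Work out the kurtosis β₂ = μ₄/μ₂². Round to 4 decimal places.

μ₂² = 14.9² = 222.01000
μ₄/μ₂² = 768.77 / 222.01000 = 3.46277
β₂ ≈ 3.4628

3.4628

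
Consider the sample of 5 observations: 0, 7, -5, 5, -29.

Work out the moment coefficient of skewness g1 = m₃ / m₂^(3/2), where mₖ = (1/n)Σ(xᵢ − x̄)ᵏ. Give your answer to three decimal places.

x̄ = (0 + 7 - 5 + 5 - 29) / 5 = -4.4000
deviations (xᵢ − x̄): 4.4000, 11.4000, -0.6000, 9.4000, -24.6000
Σ(xᵢ − x̄)² = 843.2000 ⇒ m₂ = 843.2000/5 = 168.64000
Σ(xᵢ − x̄)³ = -12489.8400 ⇒ m₃ = -12489.8400/5 = -2497.96800
m₂^(3/2) = 168.64000^(1.5) = 2189.98374
g1 = m₃ / m₂^(3/2) = -2497.96800 / 2189.98374 ≈ -1.141

-1.141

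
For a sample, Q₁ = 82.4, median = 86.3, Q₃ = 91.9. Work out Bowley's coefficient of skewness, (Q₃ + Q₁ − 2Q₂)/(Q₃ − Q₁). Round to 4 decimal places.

0.1789

numerator: Q₃ + Q₁ − 2Q₂ = 91.9 + 82.4 − 2×86.3 = 1.7000
denominator: Q₃ − Q₁ = 91.9 − 82.4 = 9.5000
Bowley skewness = 1.7000 / 9.5000 ≈ 0.1789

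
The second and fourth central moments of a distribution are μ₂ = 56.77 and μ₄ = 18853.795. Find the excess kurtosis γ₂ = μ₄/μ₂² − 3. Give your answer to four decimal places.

μ₂² = 56.77² = 3222.83290
μ₄/μ₂² = 18853.795 / 3222.83290 = 5.85007
γ₂ = 5.85007 − 3 ≈ 2.8501

2.8501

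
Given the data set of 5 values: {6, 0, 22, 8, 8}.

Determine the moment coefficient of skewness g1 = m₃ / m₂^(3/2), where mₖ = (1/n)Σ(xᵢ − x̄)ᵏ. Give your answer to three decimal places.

0.847

x̄ = (6 + 0 + 22 + 8 + 8) / 5 = 8.8000
deviations (xᵢ − x̄): -2.8000, -8.8000, 13.2000, -0.8000, -0.8000
Σ(xᵢ − x̄)² = 260.8000 ⇒ m₂ = 260.8000/5 = 52.16000
Σ(xᵢ − x̄)³ = 1595.5200 ⇒ m₃ = 1595.5200/5 = 319.10400
m₂^(3/2) = 52.16000^(1.5) = 376.70933
g1 = m₃ / m₂^(3/2) = 319.10400 / 376.70933 ≈ 0.847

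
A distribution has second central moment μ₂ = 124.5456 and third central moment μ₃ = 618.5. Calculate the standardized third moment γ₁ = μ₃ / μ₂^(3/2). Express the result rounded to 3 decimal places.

0.445

σ = √μ₂ = √124.5456 = 11.16000
σ³ = μ₂^(3/2) = 1389.92890
γ₁ = μ₃/σ³ = 618.5 / 1389.92890 ≈ 0.445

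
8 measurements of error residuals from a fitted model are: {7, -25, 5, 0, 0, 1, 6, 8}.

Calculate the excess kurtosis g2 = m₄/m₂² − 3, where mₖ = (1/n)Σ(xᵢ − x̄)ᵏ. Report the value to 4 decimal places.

x̄ = 0.2500
Σ(xᵢ − x̄)² = 799.5000 ⇒ m₂ = 99.93750
Σ(xᵢ − x̄)⁴ = 413771.9063 ⇒ m₄ = 51721.48828
m₂² = 9987.50391
g2 = m₄/m₂² − 3 = 5.17862 − 3 ≈ 2.1786

2.1786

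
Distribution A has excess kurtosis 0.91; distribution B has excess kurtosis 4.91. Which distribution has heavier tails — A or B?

B

Higher excess kurtosis ⇒ heavier tails relative to the normal distribution.
0.91 vs 4.91: the larger is 4.91, so B has heavier tails.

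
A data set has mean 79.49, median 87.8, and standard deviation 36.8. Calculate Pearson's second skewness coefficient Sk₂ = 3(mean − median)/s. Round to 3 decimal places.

Sk₂ = 3(79.49 − 87.8) / 36.8 = 3 × -8.3100 / 36.8
    = -24.9300 / 36.8 ≈ -0.677

-0.677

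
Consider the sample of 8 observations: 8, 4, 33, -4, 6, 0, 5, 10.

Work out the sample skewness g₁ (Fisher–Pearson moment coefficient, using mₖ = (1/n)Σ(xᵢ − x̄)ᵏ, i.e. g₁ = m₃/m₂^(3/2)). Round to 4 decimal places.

1.5488

x̄ = (8 + 4 + 33 - 4 + 6 + 0 + 5 + 10) / 8 = 7.7500
deviations (xᵢ − x̄): 0.2500, -3.7500, 25.2500, -11.7500, -1.7500, -7.7500, -2.7500, 2.2500
Σ(xᵢ − x̄)² = 865.5000 ⇒ m₂ = 865.5000/8 = 108.18750
Σ(xᵢ − x̄)³ = 13943.2500 ⇒ m₃ = 13943.2500/8 = 1742.90625
m₂^(3/2) = 108.18750^(1.5) = 1125.29303
g₁ = m₃ / m₂^(3/2) = 1742.90625 / 1125.29303 ≈ 1.5488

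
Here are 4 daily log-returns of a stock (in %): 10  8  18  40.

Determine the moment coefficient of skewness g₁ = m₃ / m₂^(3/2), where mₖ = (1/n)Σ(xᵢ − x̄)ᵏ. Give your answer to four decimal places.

0.8811

x̄ = (10 + 8 + 18 + 40) / 4 = 19.0000
deviations (xᵢ − x̄): -9.0000, -11.0000, -1.0000, 21.0000
Σ(xᵢ − x̄)² = 644.0000 ⇒ m₂ = 644.0000/4 = 161.00000
Σ(xᵢ − x̄)³ = 7200.0000 ⇒ m₃ = 7200.0000/4 = 1800.00000
m₂^(3/2) = 161.00000^(1.5) = 2042.86098
g₁ = m₃ / m₂^(3/2) = 1800.00000 / 2042.86098 ≈ 0.8811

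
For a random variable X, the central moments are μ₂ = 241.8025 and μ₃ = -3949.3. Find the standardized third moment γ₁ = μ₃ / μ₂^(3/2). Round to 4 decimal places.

-1.0503

σ = √μ₂ = √241.8025 = 15.55000
σ³ = μ₂^(3/2) = 3760.02888
γ₁ = μ₃/σ³ = -3949.3 / 3760.02888 ≈ -1.0503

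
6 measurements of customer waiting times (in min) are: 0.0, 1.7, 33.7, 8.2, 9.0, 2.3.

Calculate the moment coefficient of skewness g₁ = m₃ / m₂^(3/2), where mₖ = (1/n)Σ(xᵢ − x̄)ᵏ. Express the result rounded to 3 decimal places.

x̄ = (0.0 + 1.7 + 33.7 + 8.2 + 9.0 + 2.3) / 6 = 9.1500
deviations (xᵢ − x̄): -9.1500, -7.4500, 24.5500, -0.9500, -0.1500, -6.8500
Σ(xᵢ − x̄)² = 789.7750 ⇒ m₂ = 789.7750/6 = 131.62917
Σ(xᵢ − x̄)³ = 13294.5120 ⇒ m₃ = 13294.5120/6 = 2215.75200
m₂^(3/2) = 131.62917^(1.5) = 1510.17820
g₁ = m₃ / m₂^(3/2) = 2215.75200 / 1510.17820 ≈ 1.467

1.467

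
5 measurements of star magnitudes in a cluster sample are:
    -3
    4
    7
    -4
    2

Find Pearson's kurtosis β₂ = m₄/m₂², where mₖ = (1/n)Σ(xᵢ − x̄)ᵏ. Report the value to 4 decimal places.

1.4838

x̄ = 1.2000
Σ(xᵢ − x̄)² = 86.8000 ⇒ m₂ = 17.36000
Σ(xᵢ − x̄)⁴ = 2235.8560 ⇒ m₄ = 447.17120
m₂² = 301.36960
β₂ = m₄/m₂² = 447.17120 / 301.36960 ≈ 1.4838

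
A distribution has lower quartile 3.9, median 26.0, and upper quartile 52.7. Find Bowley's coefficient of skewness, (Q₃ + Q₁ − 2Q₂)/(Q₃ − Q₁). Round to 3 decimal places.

numerator: Q₃ + Q₁ − 2Q₂ = 52.7 + 3.9 − 2×26.0 = 4.6000
denominator: Q₃ − Q₁ = 52.7 − 3.9 = 48.8000
Bowley skewness = 4.6000 / 48.8000 ≈ 0.094

0.094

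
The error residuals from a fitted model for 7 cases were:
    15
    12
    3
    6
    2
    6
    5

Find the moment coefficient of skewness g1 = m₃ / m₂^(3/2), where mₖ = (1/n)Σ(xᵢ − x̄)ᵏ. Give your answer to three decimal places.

x̄ = (15 + 12 + 3 + 6 + 2 + 6 + 5) / 7 = 7.0000
deviations (xᵢ − x̄): 8.0000, 5.0000, -4.0000, -1.0000, -5.0000, -1.0000, -2.0000
Σ(xᵢ − x̄)² = 136.0000 ⇒ m₂ = 136.0000/7 = 19.42857
Σ(xᵢ − x̄)³ = 438.0000 ⇒ m₃ = 438.0000/7 = 62.57143
m₂^(3/2) = 19.42857^(1.5) = 85.63697
g1 = m₃ / m₂^(3/2) = 62.57143 / 85.63697 ≈ 0.731

0.731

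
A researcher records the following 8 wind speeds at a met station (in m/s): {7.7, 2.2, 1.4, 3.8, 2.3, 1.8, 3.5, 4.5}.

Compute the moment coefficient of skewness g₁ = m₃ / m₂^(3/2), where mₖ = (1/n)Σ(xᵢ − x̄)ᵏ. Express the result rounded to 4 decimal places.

1.1859

x̄ = (7.7 + 2.2 + 1.4 + 3.8 + 2.3 + 1.8 + 3.5 + 4.5) / 8 = 3.4000
deviations (xᵢ − x̄): 4.3000, -1.2000, -2.0000, 0.4000, -1.1000, -1.6000, 0.1000, 1.1000
Σ(xᵢ − x̄)² = 29.0800 ⇒ m₂ = 29.0800/8 = 3.63500
Σ(xᵢ − x̄)³ = 65.7480 ⇒ m₃ = 65.7480/8 = 8.21850
m₂^(3/2) = 3.63500^(1.5) = 6.93037
g₁ = m₃ / m₂^(3/2) = 8.21850 / 6.93037 ≈ 1.1859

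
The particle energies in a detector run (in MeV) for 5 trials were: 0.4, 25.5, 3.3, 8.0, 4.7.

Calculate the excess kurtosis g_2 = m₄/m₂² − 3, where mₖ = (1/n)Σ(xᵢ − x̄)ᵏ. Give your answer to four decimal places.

-0.1085

x̄ = 8.3800
Σ(xᵢ − x̄)² = 396.2680 ⇒ m₂ = 79.25360
Σ(xᵢ − x̄)⁴ = 90808.9084 ⇒ m₄ = 18161.78168
m₂² = 6281.13311
g_2 = m₄/m₂² − 3 = 2.89148 − 3 ≈ -0.1085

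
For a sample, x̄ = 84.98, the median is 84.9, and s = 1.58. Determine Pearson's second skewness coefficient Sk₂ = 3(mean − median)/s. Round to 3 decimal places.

0.152

Sk₂ = 3(84.98 − 84.9) / 1.58 = 3 × 0.0800 / 1.58
    = 0.2400 / 1.58 ≈ 0.152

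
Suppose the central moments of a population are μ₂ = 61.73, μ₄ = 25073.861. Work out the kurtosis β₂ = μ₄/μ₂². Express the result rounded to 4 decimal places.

6.5800

μ₂² = 61.73² = 3810.59290
μ₄/μ₂² = 25073.861 / 3810.59290 = 6.58004
β₂ ≈ 6.5800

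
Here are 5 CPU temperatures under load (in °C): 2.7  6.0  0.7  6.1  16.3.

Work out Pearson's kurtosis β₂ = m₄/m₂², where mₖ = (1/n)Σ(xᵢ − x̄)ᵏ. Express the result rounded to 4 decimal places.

2.6289

x̄ = 6.3600
Σ(xᵢ − x̄)² = 144.4320 ⇒ m₂ = 28.88640
Σ(xᵢ − x̄)⁴ = 10967.8945 ⇒ m₄ = 2193.57890
m₂² = 834.42410
β₂ = m₄/m₂² = 2193.57890 / 834.42410 ≈ 2.6289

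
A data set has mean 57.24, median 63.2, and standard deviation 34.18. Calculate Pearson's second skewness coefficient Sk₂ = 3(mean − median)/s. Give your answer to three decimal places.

-0.523

Sk₂ = 3(57.24 − 63.2) / 34.18 = 3 × -5.9600 / 34.18
    = -17.8800 / 34.18 ≈ -0.523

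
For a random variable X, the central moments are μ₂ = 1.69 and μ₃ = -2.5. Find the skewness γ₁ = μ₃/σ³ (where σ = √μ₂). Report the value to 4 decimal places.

σ = √μ₂ = √1.69 = 1.30000
σ³ = μ₂^(3/2) = 2.19700
γ₁ = μ₃/σ³ = -2.5 / 2.19700 ≈ -1.1379

-1.1379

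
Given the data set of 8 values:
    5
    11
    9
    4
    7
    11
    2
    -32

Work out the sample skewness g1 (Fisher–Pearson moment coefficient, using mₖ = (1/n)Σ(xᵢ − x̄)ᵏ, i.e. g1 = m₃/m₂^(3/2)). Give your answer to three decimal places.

-2.034

x̄ = (5 + 11 + 9 + 4 + 7 + 11 + 2 - 32) / 8 = 2.1250
deviations (xᵢ − x̄): 2.8750, 8.8750, 6.8750, 1.8750, 4.8750, 8.8750, -0.1250, -34.1250
Σ(xᵢ − x̄)² = 1404.8750 ⇒ m₂ = 1404.8750/8 = 175.60938
Σ(xᵢ − x̄)³ = -37869.8438 ⇒ m₃ = -37869.8438/8 = -4733.73047
m₂^(3/2) = 175.60938^(1.5) = 2327.13483
g1 = m₃ / m₂^(3/2) = -4733.73047 / 2327.13483 ≈ -2.034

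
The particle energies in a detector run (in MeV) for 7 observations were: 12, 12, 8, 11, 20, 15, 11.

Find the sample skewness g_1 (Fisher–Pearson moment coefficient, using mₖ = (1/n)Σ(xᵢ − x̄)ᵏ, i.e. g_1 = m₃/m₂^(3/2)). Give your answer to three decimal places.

x̄ = (12 + 12 + 8 + 11 + 20 + 15 + 11) / 7 = 12.7143
deviations (xᵢ − x̄): -0.7143, -0.7143, -4.7143, -1.7143, 7.2857, 2.2857, -1.7143
Σ(xᵢ − x̄)² = 87.4286 ⇒ m₂ = 87.4286/7 = 12.48980
Σ(xᵢ − x̄)³ = 283.1020 ⇒ m₃ = 283.1020/7 = 40.44315
m₂^(3/2) = 12.48980^(1.5) = 44.14007
g_1 = m₃ / m₂^(3/2) = 40.44315 / 44.14007 ≈ 0.916

0.916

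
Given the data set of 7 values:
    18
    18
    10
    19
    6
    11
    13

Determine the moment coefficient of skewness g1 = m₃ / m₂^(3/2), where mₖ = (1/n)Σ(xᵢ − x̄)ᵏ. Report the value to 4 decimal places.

x̄ = (18 + 18 + 10 + 19 + 6 + 11 + 13) / 7 = 13.5714
deviations (xᵢ − x̄): 4.4286, 4.4286, -3.5714, 5.4286, -7.5714, -2.5714, -0.5714
Σ(xᵢ − x̄)² = 145.7143 ⇒ m₂ = 145.7143/7 = 20.81633
Σ(xᵢ − x̄)³ = -163.1020 ⇒ m₃ = -163.1020/7 = -23.30029
m₂^(3/2) = 20.81633^(1.5) = 94.97431
g1 = m₃ / m₂^(3/2) = -23.30029 / 94.97431 ≈ -0.2453

-0.2453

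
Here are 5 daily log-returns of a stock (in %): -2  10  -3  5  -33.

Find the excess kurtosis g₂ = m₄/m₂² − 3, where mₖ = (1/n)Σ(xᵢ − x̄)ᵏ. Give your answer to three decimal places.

-0.198

x̄ = -4.6000
Σ(xᵢ − x̄)² = 1121.2000 ⇒ m₂ = 224.24000
Σ(xᵢ − x̄)⁴ = 704521.9360 ⇒ m₄ = 140904.38720
m₂² = 50283.57760
g₂ = m₄/m₂² − 3 = 2.80219 − 3 ≈ -0.198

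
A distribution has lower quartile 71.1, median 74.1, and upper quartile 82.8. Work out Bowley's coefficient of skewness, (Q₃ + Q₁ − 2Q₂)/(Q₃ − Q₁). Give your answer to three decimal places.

numerator: Q₃ + Q₁ − 2Q₂ = 82.8 + 71.1 − 2×74.1 = 5.7000
denominator: Q₃ − Q₁ = 82.8 − 71.1 = 11.7000
Bowley skewness = 5.7000 / 11.7000 ≈ 0.487

0.487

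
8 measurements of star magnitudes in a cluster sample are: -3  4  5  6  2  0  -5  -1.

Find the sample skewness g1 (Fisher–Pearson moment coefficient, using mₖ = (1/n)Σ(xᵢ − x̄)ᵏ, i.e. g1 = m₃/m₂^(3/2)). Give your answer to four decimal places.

-0.1814

x̄ = (-3 + 4 + 5 + 6 + 2 + 0 - 5 - 1) / 8 = 1.0000
deviations (xᵢ − x̄): -4.0000, 3.0000, 4.0000, 5.0000, 1.0000, -1.0000, -6.0000, -2.0000
Σ(xᵢ − x̄)² = 108.0000 ⇒ m₂ = 108.0000/8 = 13.50000
Σ(xᵢ − x̄)³ = -72.0000 ⇒ m₃ = -72.0000/8 = -9.00000
m₂^(3/2) = 13.50000^(1.5) = 49.60217
g1 = m₃ / m₂^(3/2) = -9.00000 / 49.60217 ≈ -0.1814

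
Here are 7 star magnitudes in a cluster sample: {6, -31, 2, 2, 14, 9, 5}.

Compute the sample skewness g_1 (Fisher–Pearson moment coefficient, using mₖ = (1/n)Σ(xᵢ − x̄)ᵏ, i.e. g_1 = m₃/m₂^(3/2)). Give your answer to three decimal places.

-1.686

x̄ = (6 - 31 + 2 + 2 + 14 + 9 + 5) / 7 = 1.0000
deviations (xᵢ − x̄): 5.0000, -32.0000, 1.0000, 1.0000, 13.0000, 8.0000, 4.0000
Σ(xᵢ − x̄)² = 1300.0000 ⇒ m₂ = 1300.0000/7 = 185.71429
Σ(xᵢ − x̄)³ = -29868.0000 ⇒ m₃ = -29868.0000/7 = -4266.85714
m₂^(3/2) = 185.71429^(1.5) = 2530.85911
g_1 = m₃ / m₂^(3/2) = -4266.85714 / 2530.85911 ≈ -1.686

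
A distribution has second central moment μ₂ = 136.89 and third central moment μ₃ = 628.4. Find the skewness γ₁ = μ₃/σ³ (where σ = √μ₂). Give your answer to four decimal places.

0.3924

σ = √μ₂ = √136.89 = 11.70000
σ³ = μ₂^(3/2) = 1601.61300
γ₁ = μ₃/σ³ = 628.4 / 1601.61300 ≈ 0.3924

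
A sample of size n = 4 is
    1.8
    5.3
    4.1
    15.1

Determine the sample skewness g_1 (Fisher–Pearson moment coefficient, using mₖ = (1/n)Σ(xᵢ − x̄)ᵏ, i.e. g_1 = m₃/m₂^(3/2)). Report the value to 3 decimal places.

0.941

x̄ = (1.8 + 5.3 + 4.1 + 15.1) / 4 = 6.5750
deviations (xᵢ − x̄): -4.7750, -1.2750, -2.4750, 8.5250
Σ(xᵢ − x̄)² = 103.2275 ⇒ m₂ = 103.2275/4 = 25.80688
Σ(xᵢ − x̄)³ = 493.4531 ⇒ m₃ = 493.4531/4 = 123.36328
m₂^(3/2) = 25.80688^(1.5) = 131.10013
g_1 = m₃ / m₂^(3/2) = 123.36328 / 131.10013 ≈ 0.941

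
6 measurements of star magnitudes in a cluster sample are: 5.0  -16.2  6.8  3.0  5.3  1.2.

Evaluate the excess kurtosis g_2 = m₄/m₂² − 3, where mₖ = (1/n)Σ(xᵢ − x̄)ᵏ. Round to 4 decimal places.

x̄ = 0.8500
Σ(xᵢ − x̄)² = 367.8750 ⇒ m₂ = 61.31250
Σ(xᵢ − x̄)⁴ = 86471.4165 ⇒ m₄ = 14411.90276
m₂² = 3759.22266
g_2 = m₄/m₂² − 3 = 3.83375 − 3 ≈ 0.8337

0.8337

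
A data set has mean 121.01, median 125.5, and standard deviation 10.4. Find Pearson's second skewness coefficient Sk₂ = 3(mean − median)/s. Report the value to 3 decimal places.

Sk₂ = 3(121.01 − 125.5) / 10.4 = 3 × -4.4900 / 10.4
    = -13.4700 / 10.4 ≈ -1.295

-1.295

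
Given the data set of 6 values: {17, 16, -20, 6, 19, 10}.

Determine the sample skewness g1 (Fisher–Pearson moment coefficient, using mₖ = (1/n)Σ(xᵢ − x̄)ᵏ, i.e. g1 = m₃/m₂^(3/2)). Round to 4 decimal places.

-1.3794

x̄ = (17 + 16 - 20 + 6 + 19 + 10) / 6 = 8.0000
deviations (xᵢ − x̄): 9.0000, 8.0000, -28.0000, -2.0000, 11.0000, 2.0000
Σ(xᵢ − x̄)² = 1058.0000 ⇒ m₂ = 1058.0000/6 = 176.33333
Σ(xᵢ − x̄)³ = -19380.0000 ⇒ m₃ = -19380.0000/6 = -3230.00000
m₂^(3/2) = 176.33333^(1.5) = 2341.54024
g1 = m₃ / m₂^(3/2) = -3230.00000 / 2341.54024 ≈ -1.3794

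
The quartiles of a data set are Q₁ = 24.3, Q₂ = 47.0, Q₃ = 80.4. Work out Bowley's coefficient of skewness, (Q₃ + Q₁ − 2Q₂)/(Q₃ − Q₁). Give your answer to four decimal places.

0.1907

numerator: Q₃ + Q₁ − 2Q₂ = 80.4 + 24.3 − 2×47.0 = 10.7000
denominator: Q₃ − Q₁ = 80.4 − 24.3 = 56.1000
Bowley skewness = 10.7000 / 56.1000 ≈ 0.1907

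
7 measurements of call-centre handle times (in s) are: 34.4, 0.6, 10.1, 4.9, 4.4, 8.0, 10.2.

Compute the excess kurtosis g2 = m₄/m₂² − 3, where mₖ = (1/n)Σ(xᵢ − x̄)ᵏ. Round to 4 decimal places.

1.3567

x̄ = 10.3714
Σ(xᵢ − x̄)² = 744.1743 ⇒ m₂ = 106.31061
Σ(xᵢ − x̄)⁴ = 344674.6134 ⇒ m₄ = 49239.23048
m₂² = 11301.94628
g2 = m₄/m₂² − 3 = 4.35670 − 3 ≈ 1.3567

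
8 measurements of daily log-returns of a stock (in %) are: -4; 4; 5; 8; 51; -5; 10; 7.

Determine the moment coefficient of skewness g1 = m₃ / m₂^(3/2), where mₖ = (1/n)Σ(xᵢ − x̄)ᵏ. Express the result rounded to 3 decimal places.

x̄ = (-4 + 4 + 5 + 8 + 51 - 5 + 10 + 7) / 8 = 9.5000
deviations (xᵢ − x̄): -13.5000, -5.5000, -4.5000, -1.5000, 41.5000, -14.5000, 0.5000, -2.5000
Σ(xᵢ − x̄)² = 2174.0000 ⇒ m₂ = 2174.0000/8 = 271.75000
Σ(xᵢ − x̄)³ = 65688.0000 ⇒ m₃ = 65688.0000/8 = 8211.00000
m₂^(3/2) = 271.75000^(1.5) = 4479.75568
g1 = m₃ / m₂^(3/2) = 8211.00000 / 4479.75568 ≈ 1.833

1.833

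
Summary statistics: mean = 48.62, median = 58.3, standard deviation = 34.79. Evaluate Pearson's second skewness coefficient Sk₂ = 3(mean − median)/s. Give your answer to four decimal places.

Sk₂ = 3(48.62 − 58.3) / 34.79 = 3 × -9.6800 / 34.79
    = -29.0400 / 34.79 ≈ -0.8347

-0.8347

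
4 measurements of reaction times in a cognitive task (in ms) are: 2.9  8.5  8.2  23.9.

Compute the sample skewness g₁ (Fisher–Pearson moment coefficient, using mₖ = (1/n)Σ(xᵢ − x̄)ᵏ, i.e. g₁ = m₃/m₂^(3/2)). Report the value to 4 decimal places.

x̄ = (2.9 + 8.5 + 8.2 + 23.9) / 4 = 10.8750
deviations (xᵢ − x̄): -7.9750, -2.3750, -2.6750, 13.0250
Σ(xᵢ − x̄)² = 246.0475 ⇒ m₂ = 246.0475/4 = 61.51187
Σ(xᵢ − x̄)³ = 1669.9466 ⇒ m₃ = 1669.9466/4 = 417.48666
m₂^(3/2) = 61.51187^(1.5) = 482.43460
g₁ = m₃ / m₂^(3/2) = 417.48666 / 482.43460 ≈ 0.8654

0.8654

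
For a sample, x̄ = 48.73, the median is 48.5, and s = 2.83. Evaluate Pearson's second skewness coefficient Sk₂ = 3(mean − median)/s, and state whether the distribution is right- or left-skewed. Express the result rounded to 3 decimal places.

Sk₂ = 3(48.73 − 48.5) / 2.83 = 3 × 0.2300 / 2.83
    = 0.6900 / 2.83 ≈ 0.244
Sk₂ > 0 ⇒ mean > median ⇒ right-skewed (positive skew).

0.244, right-skewed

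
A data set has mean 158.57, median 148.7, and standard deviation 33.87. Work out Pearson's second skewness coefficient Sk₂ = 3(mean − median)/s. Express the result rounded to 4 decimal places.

0.8742

Sk₂ = 3(158.57 − 148.7) / 33.87 = 3 × 9.8700 / 33.87
    = 29.6100 / 33.87 ≈ 0.8742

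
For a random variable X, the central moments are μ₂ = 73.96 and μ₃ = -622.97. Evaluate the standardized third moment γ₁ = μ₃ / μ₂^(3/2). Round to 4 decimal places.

σ = √μ₂ = √73.96 = 8.60000
σ³ = μ₂^(3/2) = 636.05600
γ₁ = μ₃/σ³ = -622.97 / 636.05600 ≈ -0.9794

-0.9794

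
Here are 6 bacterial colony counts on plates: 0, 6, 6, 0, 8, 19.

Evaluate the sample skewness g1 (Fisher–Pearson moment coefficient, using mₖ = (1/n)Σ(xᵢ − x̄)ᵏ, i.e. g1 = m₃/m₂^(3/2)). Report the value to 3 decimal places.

0.907

x̄ = (0 + 6 + 6 + 0 + 8 + 19) / 6 = 6.5000
deviations (xᵢ − x̄): -6.5000, -0.5000, -0.5000, -6.5000, 1.5000, 12.5000
Σ(xᵢ − x̄)² = 243.5000 ⇒ m₂ = 243.5000/6 = 40.58333
Σ(xᵢ − x̄)³ = 1407.0000 ⇒ m₃ = 1407.0000/6 = 234.50000
m₂^(3/2) = 40.58333^(1.5) = 258.53633
g1 = m₃ / m₂^(3/2) = 234.50000 / 258.53633 ≈ 0.907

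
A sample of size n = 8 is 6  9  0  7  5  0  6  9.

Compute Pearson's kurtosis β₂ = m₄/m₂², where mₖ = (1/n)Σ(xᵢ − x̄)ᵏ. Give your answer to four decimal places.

2.0113

x̄ = 5.2500
Σ(xᵢ − x̄)² = 87.5000 ⇒ m₂ = 10.93750
Σ(xᵢ − x̄)⁴ = 1924.9063 ⇒ m₄ = 240.61328
m₂² = 119.62891
β₂ = m₄/m₂² = 240.61328 / 119.62891 ≈ 2.0113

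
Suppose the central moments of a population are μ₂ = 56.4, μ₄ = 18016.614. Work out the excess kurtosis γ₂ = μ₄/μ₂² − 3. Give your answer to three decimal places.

2.664

μ₂² = 56.4² = 3180.96000
μ₄/μ₂² = 18016.614 / 3180.96000 = 5.66389
γ₂ = 5.66389 − 3 ≈ 2.664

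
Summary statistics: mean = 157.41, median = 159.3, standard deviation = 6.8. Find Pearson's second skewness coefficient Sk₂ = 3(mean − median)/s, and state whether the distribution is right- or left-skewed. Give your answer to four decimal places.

-0.8338, left-skewed

Sk₂ = 3(157.41 − 159.3) / 6.8 = 3 × -1.8900 / 6.8
    = -5.6700 / 6.8 ≈ -0.8338
Sk₂ < 0 ⇒ mean < median ⇒ left-skewed (negative skew).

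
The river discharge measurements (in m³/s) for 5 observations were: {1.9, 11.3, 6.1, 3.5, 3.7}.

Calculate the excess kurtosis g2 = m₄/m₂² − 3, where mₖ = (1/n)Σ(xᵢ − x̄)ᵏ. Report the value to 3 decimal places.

x̄ = 5.3000
Σ(xᵢ − x̄)² = 54.0000 ⇒ m₂ = 10.80000
Σ(xᵢ − x̄)⁴ = 1447.0944 ⇒ m₄ = 289.41888
m₂² = 116.64000
g2 = m₄/m₂² − 3 = 2.48130 − 3 ≈ -0.519

-0.519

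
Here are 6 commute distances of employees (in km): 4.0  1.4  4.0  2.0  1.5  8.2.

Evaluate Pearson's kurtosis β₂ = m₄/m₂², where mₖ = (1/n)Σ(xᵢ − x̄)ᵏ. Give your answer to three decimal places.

2.839

x̄ = 3.5167
Σ(xᵢ − x̄)² = 33.2483 ⇒ m₂ = 5.54139
Σ(xᵢ − x̄)⁴ = 523.0966 ⇒ m₄ = 87.18277
m₂² = 30.70699
β₂ = m₄/m₂² = 87.18277 / 30.70699 ≈ 2.839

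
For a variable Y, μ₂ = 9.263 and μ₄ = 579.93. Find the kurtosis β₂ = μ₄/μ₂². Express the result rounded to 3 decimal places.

6.759

μ₂² = 9.263² = 85.80317
μ₄/μ₂² = 579.93 / 85.80317 = 6.75884
β₂ ≈ 6.759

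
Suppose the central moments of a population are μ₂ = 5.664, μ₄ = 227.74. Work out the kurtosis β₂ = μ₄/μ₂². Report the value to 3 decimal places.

7.099

μ₂² = 5.664² = 32.08090
μ₄/μ₂² = 227.74 / 32.08090 = 7.09893
β₂ ≈ 7.099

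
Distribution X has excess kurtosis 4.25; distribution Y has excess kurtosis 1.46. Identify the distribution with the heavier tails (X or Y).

Higher excess kurtosis ⇒ heavier tails relative to the normal distribution.
4.25 vs 1.46: the larger is 4.25, so X has heavier tails.

X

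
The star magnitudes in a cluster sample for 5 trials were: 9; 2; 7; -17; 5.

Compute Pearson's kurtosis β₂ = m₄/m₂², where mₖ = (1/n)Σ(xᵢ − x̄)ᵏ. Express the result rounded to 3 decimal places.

2.953

x̄ = 1.2000
Σ(xᵢ − x̄)² = 440.8000 ⇒ m₂ = 88.16000
Σ(xᵢ − x̄)⁴ = 114762.0160 ⇒ m₄ = 22952.40320
m₂² = 7772.18560
β₂ = m₄/m₂² = 22952.40320 / 7772.18560 ≈ 2.953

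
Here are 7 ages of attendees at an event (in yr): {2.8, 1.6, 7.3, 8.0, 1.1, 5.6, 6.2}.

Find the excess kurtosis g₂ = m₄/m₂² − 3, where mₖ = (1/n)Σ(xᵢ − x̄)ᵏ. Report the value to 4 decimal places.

-1.6001

x̄ = 4.6571
Σ(xᵢ − x̄)² = 46.8771 ⇒ m₂ = 6.69673
Σ(xᵢ − x̄)⁴ = 439.4669 ⇒ m₄ = 62.78099
m₂² = 44.84626
g₂ = m₄/m₂² − 3 = 1.39992 − 3 ≈ -1.6001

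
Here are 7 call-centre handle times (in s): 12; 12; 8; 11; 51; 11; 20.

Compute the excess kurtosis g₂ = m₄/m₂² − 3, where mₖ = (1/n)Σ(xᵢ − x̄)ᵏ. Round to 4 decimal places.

1.6085

x̄ = 17.8571
Σ(xᵢ − x̄)² = 1362.8571 ⇒ m₂ = 194.69388
Σ(xᵢ − x̄)⁴ = 1222827.6035 ⇒ m₄ = 174689.65764
m₂² = 37905.70596
g₂ = m₄/m₂² − 3 = 4.60853 − 3 ≈ 1.6085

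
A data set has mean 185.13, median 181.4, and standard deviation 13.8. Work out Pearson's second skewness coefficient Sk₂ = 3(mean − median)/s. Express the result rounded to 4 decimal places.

Sk₂ = 3(185.13 − 181.4) / 13.8 = 3 × 3.7300 / 13.8
    = 11.1900 / 13.8 ≈ 0.8109

0.8109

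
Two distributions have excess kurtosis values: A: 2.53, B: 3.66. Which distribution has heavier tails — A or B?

Higher excess kurtosis ⇒ heavier tails relative to the normal distribution.
2.53 vs 3.66: the larger is 3.66, so B has heavier tails.

B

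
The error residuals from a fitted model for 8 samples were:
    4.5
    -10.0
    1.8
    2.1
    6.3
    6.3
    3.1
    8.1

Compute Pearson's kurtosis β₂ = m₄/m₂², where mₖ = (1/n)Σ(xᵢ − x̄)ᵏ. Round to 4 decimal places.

4.5509

x̄ = 2.7750
Σ(xᵢ − x̄)² = 220.8950 ⇒ m₂ = 27.61188
Σ(xᵢ − x̄)⁴ = 27757.2546 ⇒ m₄ = 3469.65682
m₂² = 762.41564
β₂ = m₄/m₂² = 3469.65682 / 762.41564 ≈ 4.5509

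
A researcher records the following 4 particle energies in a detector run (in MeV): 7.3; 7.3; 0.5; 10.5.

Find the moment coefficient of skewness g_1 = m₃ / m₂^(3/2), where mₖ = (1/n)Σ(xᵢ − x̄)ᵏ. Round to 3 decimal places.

-0.695

x̄ = (7.3 + 7.3 + 0.5 + 10.5) / 4 = 6.4000
deviations (xᵢ − x̄): 0.9000, 0.9000, -5.9000, 4.1000
Σ(xᵢ − x̄)² = 53.2400 ⇒ m₂ = 53.2400/4 = 13.31000
Σ(xᵢ − x̄)³ = -135.0000 ⇒ m₃ = -135.0000/4 = -33.75000
m₂^(3/2) = 13.31000^(1.5) = 48.55870
g_1 = m₃ / m₂^(3/2) = -33.75000 / 48.55870 ≈ -0.695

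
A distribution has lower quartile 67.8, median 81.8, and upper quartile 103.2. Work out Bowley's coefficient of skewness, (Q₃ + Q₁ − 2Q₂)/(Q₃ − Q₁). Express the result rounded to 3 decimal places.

numerator: Q₃ + Q₁ − 2Q₂ = 103.2 + 67.8 − 2×81.8 = 7.4000
denominator: Q₃ − Q₁ = 103.2 − 67.8 = 35.4000
Bowley skewness = 7.4000 / 35.4000 ≈ 0.209

0.209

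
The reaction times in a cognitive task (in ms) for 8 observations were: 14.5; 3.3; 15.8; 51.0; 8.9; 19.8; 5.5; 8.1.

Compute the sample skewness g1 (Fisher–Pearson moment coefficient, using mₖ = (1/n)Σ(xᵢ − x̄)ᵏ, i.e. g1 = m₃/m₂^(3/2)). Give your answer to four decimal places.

x̄ = (14.5 + 3.3 + 15.8 + 51.0 + 8.9 + 19.8 + 5.5 + 8.1) / 8 = 15.8625
deviations (xᵢ − x̄): -1.3625, -12.5625, -0.0625, 35.1375, -6.9625, 3.9375, -10.3625, -7.7625
Σ(xᵢ − x̄)² = 1625.9388 ⇒ m₂ = 1625.9388/8 = 203.24234
Σ(xᵢ − x̄)³ = 39540.2515 ⇒ m₃ = 39540.2515/8 = 4942.53144
m₂^(3/2) = 203.24234^(1.5) = 2897.48564
g1 = m₃ / m₂^(3/2) = 4942.53144 / 2897.48564 ≈ 1.7058

1.7058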